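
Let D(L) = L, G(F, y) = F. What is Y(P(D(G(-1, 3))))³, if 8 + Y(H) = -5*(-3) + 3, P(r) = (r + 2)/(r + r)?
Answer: 1000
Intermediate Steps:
P(r) = (2 + r)/(2*r) (P(r) = (2 + r)/((2*r)) = (2 + r)*(1/(2*r)) = (2 + r)/(2*r))
Y(H) = 10 (Y(H) = -8 + (-5*(-3) + 3) = -8 + (15 + 3) = -8 + 18 = 10)
Y(P(D(G(-1, 3))))³ = 10³ = 1000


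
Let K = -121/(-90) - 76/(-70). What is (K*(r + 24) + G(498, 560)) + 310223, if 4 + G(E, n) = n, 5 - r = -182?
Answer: 196113811/630 ≈ 3.1129e+5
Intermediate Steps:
r = 187 (r = 5 - 1*(-182) = 5 + 182 = 187)
G(E, n) = -4 + n
K = 1531/630 (K = -121*(-1/90) - 76*(-1/70) = 121/90 + 38/35 = 1531/630 ≈ 2.4302)
(K*(r + 24) + G(498, 560)) + 310223 = (1531*(187 + 24)/630 + (-4 + 560)) + 310223 = ((1531/630)*211 + 556) + 310223 = (323041/630 + 556) + 310223 = 673321/630 + 310223 = 196113811/630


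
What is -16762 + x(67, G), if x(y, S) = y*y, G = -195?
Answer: -12273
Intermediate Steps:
x(y, S) = y²
-16762 + x(67, G) = -16762 + 67² = -16762 + 4489 = -12273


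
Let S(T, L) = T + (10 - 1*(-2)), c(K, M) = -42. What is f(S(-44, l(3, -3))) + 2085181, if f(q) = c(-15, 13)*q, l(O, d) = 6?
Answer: 2086525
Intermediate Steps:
S(T, L) = 12 + T (S(T, L) = T + (10 + 2) = T + 12 = 12 + T)
f(q) = -42*q
f(S(-44, l(3, -3))) + 2085181 = -42*(12 - 44) + 2085181 = -42*(-32) + 2085181 = 1344 + 2085181 = 2086525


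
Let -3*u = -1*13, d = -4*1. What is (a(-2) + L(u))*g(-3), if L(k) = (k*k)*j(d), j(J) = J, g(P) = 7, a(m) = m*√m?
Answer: -4732/9 - 14*I*√2 ≈ -525.78 - 19.799*I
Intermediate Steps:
a(m) = m^(3/2)
d = -4
u = 13/3 (u = -(-1)*13/3 = -⅓*(-13) = 13/3 ≈ 4.3333)
L(k) = -4*k² (L(k) = (k*k)*(-4) = k²*(-4) = -4*k²)
(a(-2) + L(u))*g(-3) = ((-2)^(3/2) - 4*(13/3)²)*7 = (-2*I*√2 - 4*169/9)*7 = (-2*I*√2 - 676/9)*7 = (-676/9 - 2*I*√2)*7 = -4732/9 - 14*I*√2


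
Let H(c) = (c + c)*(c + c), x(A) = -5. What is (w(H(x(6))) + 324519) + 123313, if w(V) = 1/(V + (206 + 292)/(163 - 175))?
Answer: 52396346/117 ≈ 4.4783e+5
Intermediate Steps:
H(c) = 4*c² (H(c) = (2*c)*(2*c) = 4*c²)
w(V) = 1/(-83/2 + V) (w(V) = 1/(V + 498/(-12)) = 1/(V + 498*(-1/12)) = 1/(V - 83/2) = 1/(-83/2 + V))
(w(H(x(6))) + 324519) + 123313 = (2/(-83 + 2*(4*(-5)²)) + 324519) + 123313 = (2/(-83 + 2*(4*25)) + 324519) + 123313 = (2/(-83 + 2*100) + 324519) + 123313 = (2/(-83 + 200) + 324519) + 123313 = (2/117 + 324519) + 123313 = 37968725/117 + 123313 = 52396346/117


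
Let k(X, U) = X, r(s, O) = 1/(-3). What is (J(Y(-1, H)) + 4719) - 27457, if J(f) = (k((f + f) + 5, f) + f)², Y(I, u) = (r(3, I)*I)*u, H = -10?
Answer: -22713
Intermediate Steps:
r(s, O) = -⅓
Y(I, u) = -I*u/3 (Y(I, u) = (-I/3)*u = -I*u/3)
J(f) = (5 + 3*f)² (J(f) = (((f + f) + 5) + f)² = ((2*f + 5) + f)² = ((5 + 2*f) + f)² = (5 + 3*f)²)
(J(Y(-1, H)) + 4719) - 27457 = ((5 + 3*(-⅓*(-1)*(-10)))² + 4719) - 27457 = ((5 + 3*(-10/3))² + 4719) - 27457 = ((5 - 10)² + 4719) - 27457 = ((-5)² + 4719) - 27457 = (25 + 4719) - 27457 = 4744 - 27457 = -22713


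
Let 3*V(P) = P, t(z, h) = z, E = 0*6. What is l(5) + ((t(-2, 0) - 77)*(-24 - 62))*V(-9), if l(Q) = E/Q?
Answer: -20382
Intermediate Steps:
E = 0
V(P) = P/3
l(Q) = 0 (l(Q) = 0/Q = 0)
l(5) + ((t(-2, 0) - 77)*(-24 - 62))*V(-9) = 0 + ((-2 - 77)*(-24 - 62))*((1/3)*(-9)) = 0 - 79*(-86)*(-3) = 0 + 6794*(-3) = 0 - 20382 = -20382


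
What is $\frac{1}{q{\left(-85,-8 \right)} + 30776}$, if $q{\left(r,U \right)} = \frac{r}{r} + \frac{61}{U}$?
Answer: $\frac{8}{246155} \approx 3.25 \cdot 10^{-5}$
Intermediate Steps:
$q{\left(r,U \right)} = 1 + \frac{61}{U}$
$\frac{1}{q{\left(-85,-8 \right)} + 30776} = \frac{1}{\frac{61 - 8}{-8} + 30776} = \frac{1}{\left(- \frac{1}{8}\right) 53 + 30776} = \frac{1}{- \frac{53}{8} + 30776} = \frac{1}{\frac{246155}{8}} = \frac{8}{246155}$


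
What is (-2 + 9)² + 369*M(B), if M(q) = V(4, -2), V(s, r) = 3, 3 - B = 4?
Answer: 1156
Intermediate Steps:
B = -1 (B = 3 - 1*4 = 3 - 4 = -1)
M(q) = 3
(-2 + 9)² + 369*M(B) = (-2 + 9)² + 369*3 = 7² + 1107 = 49 + 1107 = 1156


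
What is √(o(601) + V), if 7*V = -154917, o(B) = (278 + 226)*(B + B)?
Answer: 3*√64853 ≈ 763.99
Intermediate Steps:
o(B) = 1008*B (o(B) = 504*(2*B) = 1008*B)
V = -22131 (V = (⅐)*(-154917) = -22131)
√(o(601) + V) = √(1008*601 - 22131) = √(605808 - 22131) = √583677 = 3*√64853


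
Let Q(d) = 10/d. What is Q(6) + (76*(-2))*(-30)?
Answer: 13685/3 ≈ 4561.7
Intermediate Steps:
Q(6) + (76*(-2))*(-30) = 10/6 + (76*(-2))*(-30) = 10*(1/6) - 152*(-30) = 5/3 + 4560 = 13685/3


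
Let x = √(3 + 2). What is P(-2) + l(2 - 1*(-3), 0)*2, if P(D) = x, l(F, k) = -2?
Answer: -4 + √5 ≈ -1.7639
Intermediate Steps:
x = √5 ≈ 2.2361
P(D) = √5
P(-2) + l(2 - 1*(-3), 0)*2 = √5 - 2*2 = √5 - 4 = -4 + √5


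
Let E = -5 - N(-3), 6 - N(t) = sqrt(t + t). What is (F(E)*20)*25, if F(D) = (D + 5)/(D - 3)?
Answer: 22500/101 - 2000*I*sqrt(6)/101 ≈ 222.77 - 48.505*I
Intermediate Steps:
N(t) = 6 - sqrt(2)*sqrt(t) (N(t) = 6 - sqrt(t + t) = 6 - sqrt(2*t) = 6 - sqrt(2)*sqrt(t))
E = -11 + I*sqrt(6) (E = -5 - (6 - sqrt(2)*sqrt(-3)) = -5 - (6 - sqrt(2)*I*sqrt(3)) = -5 - (6 - I*sqrt(6)) = -5 + (-6 + I*sqrt(6)) = -11 + I*sqrt(6) ≈ -11.0 + 2.4495*I)
F(D) = (5 + D)/(-3 + D)
(F(E)*20)*25 = (((5 + (-11 + I*sqrt(6)))/(-3 + (-11 + I*sqrt(6))))*20)*25 = (((-6 + I*sqrt(6))/(-14 + I*sqrt(6)))*20)*25 = (20*(-6 + I*sqrt(6))/(-14 + I*sqrt(6)))*25 = 500*(-6 + I*sqrt(6))/(-14 + I*sqrt(6))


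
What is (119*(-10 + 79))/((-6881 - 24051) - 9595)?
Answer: -2737/13509 ≈ -0.20261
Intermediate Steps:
(119*(-10 + 79))/((-6881 - 24051) - 9595) = (119*69)/(-30932 - 9595) = 8211/(-40527) = 8211*(-1/40527) = -2737/13509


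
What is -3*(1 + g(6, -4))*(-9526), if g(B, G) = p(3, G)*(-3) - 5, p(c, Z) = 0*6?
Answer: -114312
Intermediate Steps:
p(c, Z) = 0
g(B, G) = -5 (g(B, G) = 0*(-3) - 5 = 0 - 5 = -5)
-3*(1 + g(6, -4))*(-9526) = -3*(1 - 5)*(-9526) = -3*(-4)*(-9526) = 12*(-9526) = -114312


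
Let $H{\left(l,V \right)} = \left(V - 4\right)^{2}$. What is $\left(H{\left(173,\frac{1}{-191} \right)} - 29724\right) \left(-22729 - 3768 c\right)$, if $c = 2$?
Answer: $\frac{32800481215035}{36481} \approx 8.9911 \cdot 10^{8}$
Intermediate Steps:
$H{\left(l,V \right)} = \left(-4 + V\right)^{2}$
$\left(H{\left(173,\frac{1}{-191} \right)} - 29724\right) \left(-22729 - 3768 c\right) = \left(\left(-4 + \frac{1}{-191}\right)^{2} - 29724\right) \left(-22729 - 7536\right) = \left(\left(-4 - \frac{1}{191}\right)^{2} - 29724\right) \left(-22729 - 7536\right) = \left(\left(- \frac{765}{191}\right)^{2} - 29724\right) \left(-30265\right) = \left(\frac{585225}{36481} - 29724\right) \left(-30265\right) = \left(- \frac{1083776019}{36481}\right) \left(-30265\right) = \frac{32800481215035}{36481}$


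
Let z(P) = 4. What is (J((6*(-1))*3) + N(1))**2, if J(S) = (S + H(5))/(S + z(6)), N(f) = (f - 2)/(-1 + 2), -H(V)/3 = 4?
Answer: 64/49 ≈ 1.3061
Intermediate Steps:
H(V) = -12 (H(V) = -3*4 = -12)
N(f) = -2 + f (N(f) = (-2 + f)/1 = (-2 + f)*1 = -2 + f)
J(S) = (-12 + S)/(4 + S) (J(S) = (S - 12)/(S + 4) = (-12 + S)/(4 + S))
(J((6*(-1))*3) + N(1))**2 = ((-12 + (6*(-1))*3)/(4 + (6*(-1))*3) + (-2 + 1))**2 = ((-12 - 6*3)/(4 - 6*3) - 1)**2 = ((-12 - 18)/(4 - 18) - 1)**2 = (-30/(-14) - 1)**2 = (-1/14*(-30) - 1)**2 = (15/7 - 1)**2 = (8/7)**2 = 64/49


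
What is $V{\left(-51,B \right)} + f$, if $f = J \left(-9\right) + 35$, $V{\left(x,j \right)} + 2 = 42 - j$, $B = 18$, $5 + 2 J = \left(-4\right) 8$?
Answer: $\frac{447}{2} \approx 223.5$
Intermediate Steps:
$J = - \frac{37}{2}$ ($J = - \frac{5}{2} + \frac{\left(-4\right) 8}{2} = - \frac{5}{2} + \frac{1}{2} \left(-32\right) = - \frac{5}{2} - 16 = - \frac{37}{2} \approx -18.5$)
$V{\left(x,j \right)} = 40 - j$ ($V{\left(x,j \right)} = -2 - \left(-42 + j\right) = 40 - j$)
$f = \frac{403}{2}$ ($f = \left(- \frac{37}{2}\right) \left(-9\right) + 35 = \frac{333}{2} + 35 = \frac{403}{2} \approx 201.5$)
$V{\left(-51,B \right)} + f = \left(40 - 18\right) + \frac{403}{2} = 22 + \frac{403}{2} = \frac{447}{2}$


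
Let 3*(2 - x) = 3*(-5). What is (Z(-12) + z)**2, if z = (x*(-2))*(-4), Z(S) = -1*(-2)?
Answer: 3364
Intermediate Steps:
Z(S) = 2
x = 7 (x = 2 - (-5) = 2 - 1/3*(-15) = 2 + 5 = 7)
z = 56 (z = (7*(-2))*(-4) = -14*(-4) = 56)
(Z(-12) + z)**2 = (2 + 56)**2 = 58**2 = 3364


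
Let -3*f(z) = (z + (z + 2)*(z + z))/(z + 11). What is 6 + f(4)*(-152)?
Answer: 8174/45 ≈ 181.64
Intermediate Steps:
f(z) = -(z + 2*z*(2 + z))/(3*(11 + z)) (f(z) = -(z + (z + 2)*(z + z))/(3*(z + 11)) = -(z + (2 + z)*(2*z))/(3*(11 + z)) = -(z + 2*z*(2 + z))/(3*(11 + z)))
6 + f(4)*(-152) = 6 - 1*4*(5 + 2*4)/(33 + 3*4)*(-152) = 6 - 1*4*(5 + 8)/(33 + 12)*(-152) = 6 - 1*4*13/45*(-152) = 6 - 1*4*1/45*13*(-152) = 6 - 52/45*(-152) = 6 + 7904/45 = 8174/45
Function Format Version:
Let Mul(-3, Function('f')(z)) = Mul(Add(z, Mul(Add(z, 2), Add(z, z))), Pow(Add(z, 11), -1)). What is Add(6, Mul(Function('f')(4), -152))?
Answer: Rational(8174, 45) ≈ 181.64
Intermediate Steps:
Function('f')(z) = Mul(Rational(-1, 3), Pow(Add(11, z), -1), Add(z, Mul(2, z, Add(2, z)))) (Function('f')(z) = Mul(Rational(-1, 3), Mul(Add(z, Mul(Add(z, 2), Add(z, z))), Pow(Add(z, 11), -1))) = Mul(Rational(-1, 3), Mul(Add(z, Mul(Add(2, z), Mul(2, z))), Pow(Add(11, z), -1))) = Mul(Rational(-1, 3), Mul(Add(z, Mul(2, z, Add(2, z))), Pow(Add(11, z), -1))) = Mul(Rational(-1, 3), Mul(Pow(Add(11, z), -1), Add(z, Mul(2, z, Add(2, z))))) = Mul(Rational(-1, 3), Pow(Add(11, z), -1), Add(z, Mul(2, z, Add(2, z)))))
Add(6, Mul(Function('f')(4), -152)) = Add(6, Mul(Mul(-1, 4, Pow(Add(33, Mul(3, 4)), -1), Add(5, Mul(2, 4))), -152)) = Add(6, Mul(Mul(-1, 4, Pow(Add(33, 12), -1), Add(5, 8)), -152)) = Add(6, Mul(Mul(-1, 4, Pow(45, -1), 13), -152)) = Add(6, Mul(Mul(-1, 4, Rational(1, 45), 13), -152)) = Add(6, Mul(Rational(-52, 45), -152)) = Add(6, Rational(7904, 45)) = Rational(8174, 45)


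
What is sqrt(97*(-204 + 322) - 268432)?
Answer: 3*I*sqrt(28554) ≈ 506.94*I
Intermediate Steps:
sqrt(97*(-204 + 322) - 268432) = sqrt(97*118 - 268432) = sqrt(11446 - 268432) = sqrt(-256986) = 3*I*sqrt(28554)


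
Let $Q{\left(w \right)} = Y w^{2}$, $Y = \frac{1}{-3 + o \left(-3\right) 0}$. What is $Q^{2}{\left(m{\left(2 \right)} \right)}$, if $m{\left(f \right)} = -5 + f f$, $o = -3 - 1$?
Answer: $\frac{1}{9} \approx 0.11111$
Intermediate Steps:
$o = -4$ ($o = -3 - 1 = -4$)
$m{\left(f \right)} = -5 + f^{2}$
$Y = - \frac{1}{3}$ ($Y = \frac{1}{-3 + \left(-4\right) \left(-3\right) 0} = \frac{1}{-3 + 12 \cdot 0} = \frac{1}{-3 + 0} = \frac{1}{-3} = - \frac{1}{3} \approx -0.33333$)
$Q{\left(w \right)} = - \frac{w^{2}}{3}$
$Q^{2}{\left(m{\left(2 \right)} \right)} = \left(- \frac{\left(-5 + 2^{2}\right)^{2}}{3}\right)^{2} = \left(- \frac{\left(-5 + 4\right)^{2}}{3}\right)^{2} = \left(- \frac{\left(-1\right)^{2}}{3}\right)^{2} = \left(\left(- \frac{1}{3}\right) 1\right)^{2} = \left(- \frac{1}{3}\right)^{2} = \frac{1}{9}$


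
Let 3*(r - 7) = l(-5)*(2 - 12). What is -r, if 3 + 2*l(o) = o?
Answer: -61/3 ≈ -20.333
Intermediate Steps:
l(o) = -3/2 + o/2
r = 61/3 (r = 7 + ((-3/2 + (½)*(-5))*(2 - 12))/3 = 7 + ((-3/2 - 5/2)*(-10))/3 = 7 + (-4*(-10))/3 = 7 + (⅓)*40 = 7 + 40/3 = 61/3 ≈ 20.333)
-r = -1*61/3 = -61/3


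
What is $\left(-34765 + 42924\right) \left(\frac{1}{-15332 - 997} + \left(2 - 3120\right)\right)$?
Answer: $- \frac{415405881857}{16329} \approx -2.544 \cdot 10^{7}$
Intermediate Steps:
$\left(-34765 + 42924\right) \left(\frac{1}{-15332 - 997} + \left(2 - 3120\right)\right) = 8159 \left(\frac{1}{-15332 - 997} + \left(2 - 3120\right)\right) = 8159 \left(\frac{1}{-15332 - 997} - 3118\right) = 8159 \left(\frac{1}{-16329} - 3118\right) = 8159 \left(- \frac{1}{16329} - 3118\right) = 8159 \left(- \frac{50913823}{16329}\right) = - \frac{415405881857}{16329}$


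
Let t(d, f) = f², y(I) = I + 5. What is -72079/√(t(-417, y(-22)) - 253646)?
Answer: 72079*I*√253357/253357 ≈ 143.2*I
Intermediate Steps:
y(I) = 5 + I
-72079/√(t(-417, y(-22)) - 253646) = -72079/√((5 - 22)² - 253646) = -72079/√((-17)² - 253646) = -72079/√(289 - 253646) = -72079*(-I*√253357/253357) = -(-72079)*I*√253357/253357 = 72079*I*√253357/253357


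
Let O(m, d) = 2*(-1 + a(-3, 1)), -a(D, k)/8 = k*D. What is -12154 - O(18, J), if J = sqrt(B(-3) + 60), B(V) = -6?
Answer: -12200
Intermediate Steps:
a(D, k) = -8*D*k (a(D, k) = -8*k*D = -8*D*k)
J = 3*sqrt(6) (J = sqrt(-6 + 60) = sqrt(54) = 3*sqrt(6) ≈ 7.3485)
O(m, d) = 46 (O(m, d) = 2*(-1 - 8*(-3)*1) = 2*(-1 + 24) = 2*23 = 46)
-12154 - O(18, J) = -12154 - 1*46 = -12154 - 46 = -12200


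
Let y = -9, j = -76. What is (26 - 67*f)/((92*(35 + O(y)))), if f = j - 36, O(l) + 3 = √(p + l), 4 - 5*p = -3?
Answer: 150600/59317 - 3765*I*√190/237268 ≈ 2.5389 - 0.21873*I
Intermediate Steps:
p = 7/5 (p = ⅘ - ⅕*(-3) = ⅘ + ⅗ = 7/5 ≈ 1.4000)
O(l) = -3 + √(7/5 + l)
f = -112 (f = -76 - 36 = -112)
(26 - 67*f)/((92*(35 + O(y)))) = (26 - 67*(-112))/((92*(35 + (-3 + √(35 + 25*(-9))/5)))) = (26 + 7504)/((92*(35 + (-3 + √(35 - 225)/5)))) = 7530/((92*(35 + (-3 + √(-190)/5)))) = 7530/((92*(35 + (-3 + (I*√190)/5)))) = 7530/((92*(35 + (-3 + I*√190/5)))) = 7530/((92*(32 + I*√190/5))) = 7530/(2944 + 92*I*√190/5)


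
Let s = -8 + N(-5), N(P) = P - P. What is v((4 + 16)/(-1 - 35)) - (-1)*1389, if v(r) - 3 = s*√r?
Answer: 1392 - 8*I*√5/3 ≈ 1392.0 - 5.9628*I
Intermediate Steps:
N(P) = 0
s = -8 (s = -8 + 0 = -8)
v(r) = 3 - 8*√r
v((4 + 16)/(-1 - 35)) - (-1)*1389 = (3 - 8*√(4 + 16)*(I/6)) - (-1)*1389 = (3 - 8*2*√5*(I/6)) - 1*(-1389) = (3 - 8*I*√5/3) + 1389 = 1392 - 8*I*√5/3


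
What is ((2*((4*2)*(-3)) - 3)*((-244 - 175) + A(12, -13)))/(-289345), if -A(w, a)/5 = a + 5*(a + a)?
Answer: 15096/289345 ≈ 0.052173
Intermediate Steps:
A(w, a) = -55*a (A(w, a) = -5*(a + 5*(a + a)) = -5*(a + 5*(2*a)) = -5*(a + 10*a) = -55*a)
((2*((4*2)*(-3)) - 3)*((-244 - 175) + A(12, -13)))/(-289345) = ((2*((4*2)*(-3)) - 3)*((-244 - 175) - 55*(-13)))/(-289345) = ((2*(8*(-3)) - 3)*(-419 + 715))*(-1/289345) = ((2*(-24) - 3)*296)*(-1/289345) = ((-48 - 3)*296)*(-1/289345) = -51*296*(-1/289345) = -15096*(-1/289345) = 15096/289345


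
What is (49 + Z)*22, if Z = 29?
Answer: 1716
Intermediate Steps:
(49 + Z)*22 = (49 + 29)*22 = 78*22 = 1716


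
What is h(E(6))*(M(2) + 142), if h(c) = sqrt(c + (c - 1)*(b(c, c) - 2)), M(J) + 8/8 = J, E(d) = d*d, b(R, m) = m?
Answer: 143*sqrt(1226) ≈ 5007.0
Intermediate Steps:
E(d) = d**2
M(J) = -1 + J
h(c) = sqrt(c + (-1 + c)*(-2 + c)) (h(c) = sqrt(c + (c - 1)*(c - 2)) = sqrt(c + (-1 + c)*(-2 + c)))
h(E(6))*(M(2) + 142) = sqrt(2 + (6**2)**2 - 2*6**2)*((-1 + 2) + 142) = sqrt(2 + 36**2 - 2*36)*(1 + 142) = sqrt(2 + 1296 - 72)*143 = sqrt(1226)*143 = 143*sqrt(1226)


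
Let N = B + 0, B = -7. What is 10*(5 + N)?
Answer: -20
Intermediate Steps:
N = -7 (N = -7 + 0 = -7)
10*(5 + N) = 10*(5 - 7) = 10*(-2) = -20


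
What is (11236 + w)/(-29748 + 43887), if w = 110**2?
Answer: 23336/14139 ≈ 1.6505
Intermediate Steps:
w = 12100
(11236 + w)/(-29748 + 43887) = (11236 + 12100)/(-29748 + 43887) = 23336/14139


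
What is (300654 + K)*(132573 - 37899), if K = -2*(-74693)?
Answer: 42607086960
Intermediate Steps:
K = 149386
(300654 + K)*(132573 - 37899) = (300654 + 149386)*(132573 - 37899) = 450040*94674 = 42607086960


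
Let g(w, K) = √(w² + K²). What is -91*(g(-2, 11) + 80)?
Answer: -7280 - 455*√5 ≈ -8297.4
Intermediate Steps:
g(w, K) = √(K² + w²)
-91*(g(-2, 11) + 80) = -91*(√(11² + (-2)²) + 80) = -91*(√(121 + 4) + 80) = -91*(√125 + 80) = -91*(5*√5 + 80) = -91*(80 + 5*√5) = -7280 - 455*√5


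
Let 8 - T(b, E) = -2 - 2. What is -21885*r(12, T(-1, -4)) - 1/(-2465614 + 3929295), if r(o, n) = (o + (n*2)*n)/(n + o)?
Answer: -800816467127/2927362 ≈ -2.7356e+5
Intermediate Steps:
T(b, E) = 12 (T(b, E) = 8 - (-2 - 2) = 8 - 1*(-4) = 8 + 4 = 12)
r(o, n) = (o + 2*n²)/(n + o) (r(o, n) = (o + (2*n)*n)/(n + o) = (o + 2*n²)/(n + o))
-21885*r(12, T(-1, -4)) - 1/(-2465614 + 3929295) = -21885*(12 + 2*12²)/(12 + 12) - 1/(-2465614 + 3929295) = -21885*(12 + 2*144)/24 - 1/1463681 = -7295*(12 + 288)/8 - 1*1/1463681 = -7295*300/8 - 1/1463681 = -21885*25/2 - 1/1463681 = -547125/2 - 1/1463681 = -800816467127/2927362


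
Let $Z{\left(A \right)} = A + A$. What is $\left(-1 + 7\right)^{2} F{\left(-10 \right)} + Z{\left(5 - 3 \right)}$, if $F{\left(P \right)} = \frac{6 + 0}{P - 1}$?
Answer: $- \frac{172}{11} \approx -15.636$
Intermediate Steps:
$Z{\left(A \right)} = 2 A$
$F{\left(P \right)} = \frac{6}{-1 + P}$
$\left(-1 + 7\right)^{2} F{\left(-10 \right)} + Z{\left(5 - 3 \right)} = \left(-1 + 7\right)^{2} \frac{6}{-1 - 10} + 2 \left(5 - 3\right) = 6^{2} \frac{6}{-11} + 2 \cdot 2 = 36 \cdot 6 \left(- \frac{1}{11}\right) + 4 = 36 \left(- \frac{6}{11}\right) + 4 = - \frac{216}{11} + 4 = - \frac{172}{11}$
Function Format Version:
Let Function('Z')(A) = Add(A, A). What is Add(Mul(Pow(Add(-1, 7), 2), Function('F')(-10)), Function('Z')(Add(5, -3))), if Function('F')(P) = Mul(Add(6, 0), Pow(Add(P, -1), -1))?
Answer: Rational(-172, 11) ≈ -15.636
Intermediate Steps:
Function('Z')(A) = Mul(2, A)
Function('F')(P) = Mul(6, Pow(Add(-1, P), -1))
Add(Mul(Pow(Add(-1, 7), 2), Function('F')(-10)), Function('Z')(Add(5, -3))) = Add(Mul(Pow(Add(-1, 7), 2), Mul(6, Pow(Add(-1, -10), -1))), Mul(2, Add(5, -3))) = Add(Mul(Pow(6, 2), Mul(6, Pow(-11, -1))), Mul(2, 2)) = Add(Mul(36, Mul(6, Rational(-1, 11))), 4) = Add(Mul(36, Rational(-6, 11)), 4) = Add(Rational(-216, 11), 4) = Rational(-172, 11)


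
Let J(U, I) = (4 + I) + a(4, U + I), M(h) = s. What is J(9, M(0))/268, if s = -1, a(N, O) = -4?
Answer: -1/268 ≈ -0.0037313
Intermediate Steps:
M(h) = -1
J(U, I) = I (J(U, I) = (4 + I) - 4 = I)
J(9, M(0))/268 = -1/268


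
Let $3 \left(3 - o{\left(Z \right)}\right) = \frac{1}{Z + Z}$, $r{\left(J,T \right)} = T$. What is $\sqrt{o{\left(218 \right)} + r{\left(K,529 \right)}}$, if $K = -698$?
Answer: $\frac{\sqrt{227544585}}{654} \approx 23.065$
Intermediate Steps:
$o{\left(Z \right)} = 3 - \frac{1}{6 Z}$ ($o{\left(Z \right)} = 3 - \frac{1}{3 \left(Z + Z\right)} = 3 - \frac{1}{3 \cdot 2 Z} = 3 - \frac{\frac{1}{2} \frac{1}{Z}}{3} = 3 - \frac{1}{6 Z}$)
$\sqrt{o{\left(218 \right)} + r{\left(K,529 \right)}} = \sqrt{\left(3 - \frac{1}{6 \cdot 218}\right) + 529} = \sqrt{\left(3 - \frac{1}{1308}\right) + 529} = \sqrt{\frac{3923}{1308} + 529} = \sqrt{\frac{695855}{1308}} = \frac{\sqrt{227544585}}{654}$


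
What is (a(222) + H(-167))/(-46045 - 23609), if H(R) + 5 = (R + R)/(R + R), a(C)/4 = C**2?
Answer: -7582/2679 ≈ -2.8302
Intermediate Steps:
a(C) = 4*C**2
H(R) = -4 (H(R) = -5 + (R + R)/(R + R) = -5 + (2*R)/((2*R)) = -5 + (2*R)*(1/(2*R)) = -5 + 1 = -4)
(a(222) + H(-167))/(-46045 - 23609) = (4*222**2 - 4)/(-46045 - 23609) = (4*49284 - 4)/(-69654) = (197136 - 4)*(-1/69654) = 197132*(-1/69654) = -7582/2679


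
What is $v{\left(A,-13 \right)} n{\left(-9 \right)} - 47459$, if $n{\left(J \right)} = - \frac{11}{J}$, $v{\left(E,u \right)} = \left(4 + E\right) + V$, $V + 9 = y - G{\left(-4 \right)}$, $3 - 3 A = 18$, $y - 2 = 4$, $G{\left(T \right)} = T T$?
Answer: $- \frac{427351}{9} \approx -47483.0$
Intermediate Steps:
$G{\left(T \right)} = T^{2}$
$y = 6$ ($y = 2 + 4 = 6$)
$A = -5$ ($A = 1 - 6 = -5$)
$V = -19$ ($V = -9 + \left(6 - \left(-4\right)^{2}\right) = -9 + \left(6 - 16\right) = -9 - 10 = -19$)
$v{\left(E,u \right)} = -15 + E$ ($v{\left(E,u \right)} = \left(4 + E\right) - 19 = -15 + E$)
$v{\left(A,-13 \right)} n{\left(-9 \right)} - 47459 = \left(-15 - 5\right) \left(- \frac{11}{-9}\right) - 47459 = - 20 \left(\left(-11\right) \left(- \frac{1}{9}\right)\right) - 47459 = \left(-20\right) \frac{11}{9} - 47459 = - \frac{220}{9} - 47459 = - \frac{427351}{9}$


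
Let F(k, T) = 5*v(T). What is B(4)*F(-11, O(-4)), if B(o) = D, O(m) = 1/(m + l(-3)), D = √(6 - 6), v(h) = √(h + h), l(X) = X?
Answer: 0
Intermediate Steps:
v(h) = √2*√h (v(h) = √(2*h) = √2*√h)
D = 0 (D = √0 = 0)
O(m) = 1/(-3 + m) (O(m) = 1/(m - 3) = 1/(-3 + m))
F(k, T) = 5*√2*√T (F(k, T) = 5*(√2*√T) = 5*√2*√T)
B(o) = 0
B(4)*F(-11, O(-4)) = 0*(5*√2*√(1/(-3 - 4))) = 0*(5*√2*√(1/(-7))) = 0*(5*√2*√(-⅐)) = 0*(5*√2*(I*√7/7)) = 0*(5*I*√14/7) = 0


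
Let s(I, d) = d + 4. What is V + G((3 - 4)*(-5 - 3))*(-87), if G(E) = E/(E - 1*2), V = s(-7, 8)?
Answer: -104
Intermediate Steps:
s(I, d) = 4 + d
V = 12 (V = 4 + 8 = 12)
G(E) = E/(-2 + E) (G(E) = E/(E - 2) = E/(-2 + E))
V + G((3 - 4)*(-5 - 3))*(-87) = 12 + (((3 - 4)*(-5 - 3))/(-2 + (3 - 4)*(-5 - 3)))*(-87) = 12 + ((-1*(-8))/(-2 - 1*(-8)))*(-87) = 12 + (8/(-2 + 8))*(-87) = 12 + (8/6)*(-87) = 12 + (8*(⅙))*(-87) = 12 + (4/3)*(-87) = 12 - 116 = -104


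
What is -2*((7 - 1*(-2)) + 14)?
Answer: -46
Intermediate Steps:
-2*((7 - 1*(-2)) + 14) = -2*((7 + 2) + 14) = -2*(9 + 14) = -2*23 = -46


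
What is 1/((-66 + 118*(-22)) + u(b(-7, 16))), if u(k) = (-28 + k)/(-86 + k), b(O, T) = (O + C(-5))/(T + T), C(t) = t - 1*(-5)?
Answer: -2759/7343555 ≈ -0.00037570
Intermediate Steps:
C(t) = 5 + t (C(t) = t + 5 = 5 + t)
b(O, T) = O/(2*T) (b(O, T) = (O + (5 - 5))/(T + T) = (O + 0)/((2*T)) = O*(1/(2*T)) = O/(2*T))
u(k) = (-28 + k)/(-86 + k)
1/((-66 + 118*(-22)) + u(b(-7, 16))) = 1/((-66 + 118*(-22)) + (-28 + (1/2)*(-7)/16)/(-86 + (1/2)*(-7)/16)) = 1/((-66 - 2596) + (-28 + (1/2)*(-7)*(1/16))/(-86 + (1/2)*(-7)*(1/16))) = 1/(-2662 + (-28 - 7/32)/(-86 - 7/32)) = 1/(-2662 - 903/32/(-2759/32)) = 1/(-2662 - 32/2759*(-903/32)) = 1/(-2662 + 903/2759) = 1/(-7343555/2759) = -2759/7343555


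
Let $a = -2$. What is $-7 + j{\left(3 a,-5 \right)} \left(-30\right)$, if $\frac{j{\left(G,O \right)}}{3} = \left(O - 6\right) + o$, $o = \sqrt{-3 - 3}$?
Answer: $983 - 90 i \sqrt{6} \approx 983.0 - 220.45 i$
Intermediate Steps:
$o = i \sqrt{6}$ ($o = \sqrt{-6} = i \sqrt{6} \approx 2.4495 i$)
$j{\left(G,O \right)} = -18 + 3 O + 3 i \sqrt{6}$ ($j{\left(G,O \right)} = 3 \left(\left(O - 6\right) + i \sqrt{6}\right) = 3 \left(\left(-6 + O\right) + i \sqrt{6}\right) = 3 \left(-6 + O + i \sqrt{6}\right) = -18 + 3 O + 3 i \sqrt{6}$)
$-7 + j{\left(3 a,-5 \right)} \left(-30\right) = -7 + \left(-18 + 3 \left(-5\right) + 3 i \sqrt{6}\right) \left(-30\right) = -7 + \left(-18 - 15 + 3 i \sqrt{6}\right) \left(-30\right) = -7 + \left(-33 + 3 i \sqrt{6}\right) \left(-30\right) = -7 + \left(990 - 90 i \sqrt{6}\right) = 983 - 90 i \sqrt{6}$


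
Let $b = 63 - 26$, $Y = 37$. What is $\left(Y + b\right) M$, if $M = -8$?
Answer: $-592$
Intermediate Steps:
$b = 37$
$\left(Y + b\right) M = \left(37 + 37\right) \left(-8\right) = 74 \left(-8\right) = -592$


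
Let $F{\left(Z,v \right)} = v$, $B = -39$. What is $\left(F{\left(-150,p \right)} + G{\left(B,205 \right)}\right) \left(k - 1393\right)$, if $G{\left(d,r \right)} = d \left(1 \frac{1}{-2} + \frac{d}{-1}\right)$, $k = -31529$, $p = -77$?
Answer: $51967377$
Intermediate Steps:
$G{\left(d,r \right)} = d \left(- \frac{1}{2} - d\right)$ ($G{\left(d,r \right)} = d \left(1 \left(- \frac{1}{2}\right) + d \left(-1\right)\right) = d \left(- \frac{1}{2} - d\right)$)
$\left(F{\left(-150,p \right)} + G{\left(B,205 \right)}\right) \left(k - 1393\right) = \left(-77 - - 39 \left(\frac{1}{2} - 39\right)\right) \left(-31529 - 1393\right) = \left(-77 - \left(-39\right) \left(- \frac{77}{2}\right)\right) \left(-32922\right) = \left(-77 - \frac{3003}{2}\right) \left(-32922\right) = \left(- \frac{3157}{2}\right) \left(-32922\right) = 51967377$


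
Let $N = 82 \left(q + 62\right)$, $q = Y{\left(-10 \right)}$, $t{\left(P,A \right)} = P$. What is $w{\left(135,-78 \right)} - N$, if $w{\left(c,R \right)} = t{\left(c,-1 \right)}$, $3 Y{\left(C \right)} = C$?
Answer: $- \frac{14027}{3} \approx -4675.7$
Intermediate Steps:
$Y{\left(C \right)} = \frac{C}{3}$
$w{\left(c,R \right)} = c$
$q = - \frac{10}{3}$ ($q = \frac{1}{3} \left(-10\right) = - \frac{10}{3} \approx -3.3333$)
$N = \frac{14432}{3}$ ($N = 82 \left(- \frac{10}{3} + 62\right) = 82 \cdot \frac{176}{3} = \frac{14432}{3} \approx 4810.7$)
$w{\left(135,-78 \right)} - N = 135 - \frac{14432}{3} = - \frac{14027}{3}$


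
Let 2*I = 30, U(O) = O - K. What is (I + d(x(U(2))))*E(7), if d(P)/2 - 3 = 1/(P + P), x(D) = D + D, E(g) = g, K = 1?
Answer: 301/2 ≈ 150.50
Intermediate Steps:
U(O) = -1 + O (U(O) = O - 1*1 = O - 1 = -1 + O)
x(D) = 2*D
d(P) = 6 + 1/P (d(P) = 6 + 2/(P + P) = 6 + 2/((2*P)) = 6 + 2*(1/(2*P)) = 6 + 1/P)
I = 15 (I = (½)*30 = 15)
(I + d(x(U(2))))*E(7) = (15 + (6 + 1/(2*(-1 + 2))))*7 = (15 + (6 + 1/(2*1)))*7 = (15 + (6 + 1/2))*7 = (15 + (6 + ½))*7 = (15 + 13/2)*7 = (43/2)*7 = 301/2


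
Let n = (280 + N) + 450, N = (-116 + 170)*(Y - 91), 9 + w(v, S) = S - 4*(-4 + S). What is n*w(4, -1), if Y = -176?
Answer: -136880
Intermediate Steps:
w(v, S) = 7 - 3*S (w(v, S) = -9 + (S - 4*(-4 + S)) = -9 + (S + (16 - 4*S)) = -9 + (16 - 3*S) = 7 - 3*S)
N = -14418 (N = (-116 + 170)*(-176 - 91) = 54*(-267) = -14418)
n = -13688 (n = (280 - 14418) + 450 = -14138 + 450 = -13688)
n*w(4, -1) = -13688*(7 - 3*(-1)) = -13688*(7 + 3) = -13688*10 = -136880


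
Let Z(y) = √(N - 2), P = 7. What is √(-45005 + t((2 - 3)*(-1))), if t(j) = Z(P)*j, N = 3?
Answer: 2*I*√11251 ≈ 212.14*I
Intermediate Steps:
Z(y) = 1 (Z(y) = √(3 - 2) = √1 = 1)
t(j) = j (t(j) = 1*j = j)
√(-45005 + t((2 - 3)*(-1))) = √(-45005 + (2 - 3)*(-1)) = √(-45005 - 1*(-1)) = √(-45005 + 1) = √(-45004) = 2*I*√11251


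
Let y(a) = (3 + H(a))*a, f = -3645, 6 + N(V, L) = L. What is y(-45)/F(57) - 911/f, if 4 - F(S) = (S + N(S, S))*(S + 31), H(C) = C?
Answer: 35309/692550 ≈ 0.050984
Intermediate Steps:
N(V, L) = -6 + L
F(S) = 4 - (-6 + 2*S)*(31 + S) (F(S) = 4 - (S + (-6 + S))*(S + 31) = 4 - (-6 + 2*S)*(31 + S))
y(a) = a*(3 + a) (y(a) = (3 + a)*a = a*(3 + a))
y(-45)/F(57) - 911/f = (-45*(3 - 45))/(190 - 56*57 - 2*57²) - 911/(-3645) = (-45*(-42))/(190 - 3192 - 2*3249) - 911*(-1/3645) = 1890/(190 - 3192 - 6498) + 911/3645 = 1890/(-9500) + 911/3645 = 1890*(-1/9500) + 911/3645 = -189/950 + 911/3645 = 35309/692550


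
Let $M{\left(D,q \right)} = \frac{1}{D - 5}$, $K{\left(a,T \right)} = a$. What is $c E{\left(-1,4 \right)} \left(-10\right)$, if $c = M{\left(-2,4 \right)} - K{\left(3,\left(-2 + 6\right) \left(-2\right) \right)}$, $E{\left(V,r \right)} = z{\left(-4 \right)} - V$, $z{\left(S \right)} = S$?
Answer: $- \frac{660}{7} \approx -94.286$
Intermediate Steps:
$E{\left(V,r \right)} = -4 - V$
$M{\left(D,q \right)} = \frac{1}{-5 + D}$
$c = - \frac{22}{7}$ ($c = \frac{1}{-5 - 2} - 3 = \frac{1}{-7} - 3 = - \frac{1}{7} - 3 = - \frac{22}{7} \approx -3.1429$)
$c E{\left(-1,4 \right)} \left(-10\right) = - \frac{22 \left(-4 - -1\right)}{7} \left(-10\right) = - \frac{22 \left(-4 + 1\right)}{7} \left(-10\right) = \left(- \frac{22}{7}\right) \left(-3\right) \left(-10\right) = \frac{66}{7} \left(-10\right) = - \frac{660}{7}$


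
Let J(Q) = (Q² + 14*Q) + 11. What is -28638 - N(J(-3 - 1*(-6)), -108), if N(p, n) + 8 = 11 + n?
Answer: -28533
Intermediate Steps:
J(Q) = 11 + Q² + 14*Q
N(p, n) = 3 + n (N(p, n) = -8 + (11 + n) = 3 + n)
-28638 - N(J(-3 - 1*(-6)), -108) = -28638 - (3 - 108) = -28638 - 1*(-105) = -28638 + 105 = -28533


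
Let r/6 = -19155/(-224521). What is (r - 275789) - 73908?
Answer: -78514205207/224521 ≈ -3.4970e+5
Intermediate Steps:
r = 114930/224521 (r = 6*(-19155/(-224521)) = 6*(-19155*(-1/224521)) = 6*(19155/224521) = 114930/224521 ≈ 0.51189)
(r - 275789) - 73908 = (114930/224521 - 275789) - 73908 = -61920307139/224521 - 73908 = -78514205207/224521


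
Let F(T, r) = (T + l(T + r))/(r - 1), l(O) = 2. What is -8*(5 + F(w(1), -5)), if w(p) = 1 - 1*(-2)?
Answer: -100/3 ≈ -33.333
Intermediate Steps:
w(p) = 3 (w(p) = 1 + 2 = 3)
F(T, r) = (2 + T)/(-1 + r) (F(T, r) = (T + 2)/(r - 1) = (2 + T)/(-1 + r))
-8*(5 + F(w(1), -5)) = -8*(5 + (2 + 3)/(-1 - 5)) = -8*(5 + 5/(-6)) = -8*(5 - 1/6*5) = -8*(5 - 5/6) = -8*25/6 = -100/3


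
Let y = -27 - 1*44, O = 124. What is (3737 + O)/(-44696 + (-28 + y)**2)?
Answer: -3861/34895 ≈ -0.11065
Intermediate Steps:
y = -71 (y = -27 - 44 = -71)
(3737 + O)/(-44696 + (-28 + y)**2) = (3737 + 124)/(-44696 + (-28 - 71)**2) = 3861/(-44696 + (-99)**2) = 3861/(-44696 + 9801) = 3861/(-34895) = 3861*(-1/34895) = -3861/34895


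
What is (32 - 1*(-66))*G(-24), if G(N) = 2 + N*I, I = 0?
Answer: 196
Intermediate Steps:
G(N) = 2 (G(N) = 2 + N*0 = 2 + 0 = 2)
(32 - 1*(-66))*G(-24) = (32 - 1*(-66))*2 = (32 + 66)*2 = 98*2 = 196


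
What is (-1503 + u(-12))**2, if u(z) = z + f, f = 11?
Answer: 2262016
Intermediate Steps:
u(z) = 11 + z (u(z) = z + 11 = 11 + z)
(-1503 + u(-12))**2 = (-1503 + (11 - 12))**2 = (-1503 - 1)**2 = (-1504)**2 = 2262016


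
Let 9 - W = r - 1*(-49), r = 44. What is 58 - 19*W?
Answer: 1654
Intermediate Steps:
W = -84 (W = 9 - (44 - 1*(-49)) = 9 - (44 + 49) = 9 - 1*93 = 9 - 93 = -84)
58 - 19*W = 58 - 19*(-84) = 58 + 1596 = 1654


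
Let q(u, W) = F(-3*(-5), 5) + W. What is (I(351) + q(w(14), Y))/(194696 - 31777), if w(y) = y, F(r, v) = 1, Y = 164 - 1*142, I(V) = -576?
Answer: -553/162919 ≈ -0.0033943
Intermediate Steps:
Y = 22 (Y = 164 - 142 = 22)
q(u, W) = 1 + W
(I(351) + q(w(14), Y))/(194696 - 31777) = (-576 + (1 + 22))/(194696 - 31777) = (-576 + 23)/162919 = -553*1/162919 = -553/162919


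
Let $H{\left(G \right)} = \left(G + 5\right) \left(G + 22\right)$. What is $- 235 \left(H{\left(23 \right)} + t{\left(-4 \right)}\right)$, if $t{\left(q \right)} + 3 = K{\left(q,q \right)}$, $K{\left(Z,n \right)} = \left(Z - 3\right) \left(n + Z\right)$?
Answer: $-308555$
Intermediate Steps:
$K{\left(Z,n \right)} = \left(-3 + Z\right) \left(Z + n\right)$
$H{\left(G \right)} = \left(5 + G\right) \left(22 + G\right)$
$t{\left(q \right)} = -3 - 6 q + 2 q^{2}$ ($t{\left(q \right)} = -3 + \left(q^{2} - 3 q - 3 q + q q\right) = -3 + \left(q^{2} - 3 q - 3 q + q^{2}\right) = -3 + \left(- 6 q + 2 q^{2}\right) = -3 - 6 q + 2 q^{2}$)
$- 235 \left(H{\left(23 \right)} + t{\left(-4 \right)}\right) = - 235 \left(\left(110 + 23^{2} + 27 \cdot 23\right) - \left(-21 - 32\right)\right) = - 235 \left(\left(110 + 529 + 621\right) + \left(-3 + 24 + 2 \cdot 16\right)\right) = - 235 \left(1260 + \left(-3 + 24 + 32\right)\right) = - 235 \left(1260 + 53\right) = \left(-235\right) 1313 = -308555$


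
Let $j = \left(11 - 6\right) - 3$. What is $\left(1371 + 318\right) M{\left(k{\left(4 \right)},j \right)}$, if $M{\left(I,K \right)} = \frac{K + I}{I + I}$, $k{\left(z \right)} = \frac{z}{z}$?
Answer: $\frac{5067}{2} \approx 2533.5$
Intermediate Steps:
$k{\left(z \right)} = 1$
$j = 2$ ($j = 5 - 3 = 2$)
$M{\left(I,K \right)} = \frac{I + K}{2 I}$
$\left(1371 + 318\right) M{\left(k{\left(4 \right)},j \right)} = \left(1371 + 318\right) \frac{1 + 2}{2 \cdot 1} = 1689 \cdot \frac{1}{2} \cdot 1 \cdot 3 = 1689 \cdot \frac{3}{2} = \frac{5067}{2}$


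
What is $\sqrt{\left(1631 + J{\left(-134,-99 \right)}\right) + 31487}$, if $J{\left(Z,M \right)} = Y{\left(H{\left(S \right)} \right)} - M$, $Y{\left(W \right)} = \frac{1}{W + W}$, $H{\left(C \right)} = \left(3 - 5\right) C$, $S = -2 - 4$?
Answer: $\frac{\sqrt{4783254}}{12} \approx 182.26$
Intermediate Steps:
$S = -6$ ($S = -2 - 4 = -6$)
$H{\left(C \right)} = - 2 C$
$Y{\left(W \right)} = \frac{1}{2 W}$
$J{\left(Z,M \right)} = \frac{1}{24} - M$ ($J{\left(Z,M \right)} = \frac{1}{2 \left(\left(-2\right) \left(-6\right)\right)} - M = \frac{1}{2 \cdot 12} - M = \frac{1}{2} \cdot \frac{1}{12} - M = \frac{1}{24} - M$)
$\sqrt{\left(1631 + J{\left(-134,-99 \right)}\right) + 31487} = \sqrt{\left(1631 + \left(\frac{1}{24} - -99\right)\right) + 31487} = \sqrt{\left(1631 + \left(\frac{1}{24} + 99\right)\right) + 31487} = \sqrt{\left(1631 + \frac{2377}{24}\right) + 31487} = \sqrt{\frac{41521}{24} + 31487} = \sqrt{\frac{797209}{24}} = \frac{\sqrt{4783254}}{12}$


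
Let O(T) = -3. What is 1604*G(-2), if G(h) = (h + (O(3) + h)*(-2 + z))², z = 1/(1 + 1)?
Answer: 48521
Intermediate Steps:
z = ½ (z = 1/2 = ½ ≈ 0.50000)
G(h) = (9/2 - h/2)² (G(h) = (h + (-3 + h)*(-2 + ½))² = (h + (-3 + h)*(-3/2))² = (h + (9/2 - 3*h/2))² = (9/2 - h/2)²)
1604*G(-2) = 1604*((9 - 1*(-2))²/4) = 1604*((9 + 2)²/4) = 1604*((¼)*11²) = 1604*((¼)*121) = 1604*(121/4) = 48521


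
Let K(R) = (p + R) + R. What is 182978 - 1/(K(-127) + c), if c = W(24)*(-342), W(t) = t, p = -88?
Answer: 1564461901/8550 ≈ 1.8298e+5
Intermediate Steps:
K(R) = -88 + 2*R (K(R) = (-88 + R) + R = -88 + 2*R)
c = -8208 (c = 24*(-342) = -8208)
182978 - 1/(K(-127) + c) = 182978 - 1/((-88 + 2*(-127)) - 8208) = 182978 - 1/((-88 - 254) - 8208) = 182978 - 1/(-342 - 8208) = 182978 - 1/(-8550) = 182978 - 1*(-1/8550) = 182978 + 1/8550 = 1564461901/8550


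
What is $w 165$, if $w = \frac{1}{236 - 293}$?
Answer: $- \frac{55}{19} \approx -2.8947$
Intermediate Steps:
$w = - \frac{1}{57}$ ($w = \frac{1}{-57} = - \frac{1}{57} \approx -0.017544$)
$w 165 = \left(- \frac{1}{57}\right) 165 = - \frac{55}{19}$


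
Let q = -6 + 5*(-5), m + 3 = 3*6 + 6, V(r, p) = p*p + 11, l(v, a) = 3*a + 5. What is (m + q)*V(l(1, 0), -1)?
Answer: -120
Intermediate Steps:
l(v, a) = 5 + 3*a
V(r, p) = 11 + p² (V(r, p) = p² + 11 = 11 + p²)
m = 21 (m = -3 + (3*6 + 6) = -3 + (18 + 6) = -3 + 24 = 21)
q = -31 (q = -6 - 25 = -31)
(m + q)*V(l(1, 0), -1) = (21 - 31)*(11 + (-1)²) = -10*(11 + 1) = -10*12 = -120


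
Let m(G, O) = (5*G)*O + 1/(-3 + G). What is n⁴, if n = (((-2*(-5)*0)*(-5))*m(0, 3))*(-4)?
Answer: 0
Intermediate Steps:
m(G, O) = 1/(-3 + G) + 5*G*O (m(G, O) = 5*G*O + 1/(-3 + G) = 1/(-3 + G) + 5*G*O)
n = 0 (n = (((-2*(-5)*0)*(-5))*((1 - 15*0*3 + 5*3*0²)/(-3 + 0)))*(-4) = (((10*0)*(-5))*((1 + 0 + 5*3*0)/(-3)))*(-4) = ((0*(-5))*(-(1 + 0 + 0)/3))*(-4) = (0*(-⅓*1))*(-4) = (0*(-⅓))*(-4) = 0*(-4) = 0)
n⁴ = 0⁴ = 0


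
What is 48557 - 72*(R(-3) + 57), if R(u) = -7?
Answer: 44957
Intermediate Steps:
48557 - 72*(R(-3) + 57) = 48557 - 72*(-7 + 57) = 48557 - 72*50 = 48557 - 1*3600 = 48557 - 3600 = 44957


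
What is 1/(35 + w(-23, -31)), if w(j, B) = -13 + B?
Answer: -⅑ ≈ -0.11111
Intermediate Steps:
1/(35 + w(-23, -31)) = 1/(35 + (-13 - 31)) = 1/(35 - 44) = 1/(-9) = -⅑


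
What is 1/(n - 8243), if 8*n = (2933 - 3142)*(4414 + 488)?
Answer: -4/545231 ≈ -7.3363e-6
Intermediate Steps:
n = -512259/4 (n = ((2933 - 3142)*(4414 + 488))/8 = (-209*4902)/8 = (⅛)*(-1024518) = -512259/4 ≈ -1.2806e+5)
1/(n - 8243) = 1/(-512259/4 - 8243) = 1/(-545231/4) = -4/545231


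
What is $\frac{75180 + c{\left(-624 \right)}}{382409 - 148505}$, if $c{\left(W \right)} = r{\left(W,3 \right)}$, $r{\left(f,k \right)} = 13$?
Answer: $\frac{75193}{233904} \approx 0.32147$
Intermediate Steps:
$c{\left(W \right)} = 13$
$\frac{75180 + c{\left(-624 \right)}}{382409 - 148505} = \frac{75180 + 13}{382409 - 148505} = \frac{75193}{233904}$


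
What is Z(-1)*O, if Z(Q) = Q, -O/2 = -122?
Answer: -244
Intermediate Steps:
O = 244 (O = -2*(-122) = 244)
Z(-1)*O = -1*244 = -244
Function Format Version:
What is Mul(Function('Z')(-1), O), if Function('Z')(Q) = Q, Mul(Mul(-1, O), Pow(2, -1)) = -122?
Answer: -244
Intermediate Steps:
O = 244 (O = Mul(-2, -122) = 244)
Mul(Function('Z')(-1), O) = Mul(-1, 244) = -244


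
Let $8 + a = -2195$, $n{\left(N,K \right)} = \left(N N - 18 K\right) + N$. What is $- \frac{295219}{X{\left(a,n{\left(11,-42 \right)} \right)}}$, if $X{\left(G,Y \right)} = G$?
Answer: $\frac{295219}{2203} \approx 134.01$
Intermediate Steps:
$n{\left(N,K \right)} = N + N^{2} - 18 K$ ($n{\left(N,K \right)} = \left(N^{2} - 18 K\right) + N = N + N^{2} - 18 K$)
$a = -2203$ ($a = -8 - 2195 = -2203$)
$- \frac{295219}{X{\left(a,n{\left(11,-42 \right)} \right)}} = - \frac{295219}{-2203} = \left(-295219\right) \left(- \frac{1}{2203}\right) = \frac{295219}{2203}$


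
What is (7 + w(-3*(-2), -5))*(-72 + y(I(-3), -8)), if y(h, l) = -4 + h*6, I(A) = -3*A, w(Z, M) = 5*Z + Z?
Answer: -946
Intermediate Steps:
w(Z, M) = 6*Z
y(h, l) = -4 + 6*h
(7 + w(-3*(-2), -5))*(-72 + y(I(-3), -8)) = (7 + 6*(-3*(-2)))*(-72 + (-4 + 6*(-3*(-3)))) = (7 + 6*6)*(-72 + (-4 + 6*9)) = (7 + 36)*(-72 + (-4 + 54)) = 43*(-72 + 50) = 43*(-22) = -946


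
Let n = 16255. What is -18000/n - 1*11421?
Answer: -37133271/3251 ≈ -11422.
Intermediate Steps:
-18000/n - 1*11421 = -18000/16255 - 1*11421 = -18000*1/16255 - 11421 = -3600/3251 - 11421 = -37133271/3251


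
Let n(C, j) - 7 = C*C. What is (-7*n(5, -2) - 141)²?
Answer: 133225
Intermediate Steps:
n(C, j) = 7 + C² (n(C, j) = 7 + C*C = 7 + C²)
(-7*n(5, -2) - 141)² = (-7*(7 + 5²) - 141)² = (-7*(7 + 25) - 141)² = (-7*32 - 141)² = (-224 - 141)² = (-365)² = 133225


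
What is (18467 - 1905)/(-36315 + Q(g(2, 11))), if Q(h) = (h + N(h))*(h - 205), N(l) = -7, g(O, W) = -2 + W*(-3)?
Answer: -16562/26235 ≈ -0.63129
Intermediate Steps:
g(O, W) = -2 - 3*W
Q(h) = (-205 + h)*(-7 + h) (Q(h) = (h - 7)*(h - 205) = (-7 + h)*(-205 + h) = (-205 + h)*(-7 + h))
(18467 - 1905)/(-36315 + Q(g(2, 11))) = (18467 - 1905)/(-36315 + (1435 + (-2 - 3*11)**2 - 212*(-2 - 3*11))) = 16562/(-36315 + (1435 + (-2 - 33)**2 - 212*(-2 - 33))) = 16562/(-36315 + (1435 + (-35)**2 - 212*(-35))) = 16562/(-36315 + (1435 + 1225 + 7420)) = 16562/(-36315 + 10080) = 16562/(-26235) = 16562*(-1/26235) = -16562/26235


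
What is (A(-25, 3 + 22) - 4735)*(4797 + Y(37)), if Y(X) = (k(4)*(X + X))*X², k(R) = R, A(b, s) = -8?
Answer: -1944729603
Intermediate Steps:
Y(X) = 8*X³ (Y(X) = (4*(X + X))*X² = (4*(2*X))*X² = (8*X)*X² = 8*X³)
(A(-25, 3 + 22) - 4735)*(4797 + Y(37)) = (-8 - 4735)*(4797 + 8*37³) = -4743*(4797 + 8*50653) = -4743*(4797 + 405224) = -4743*410021 = -1944729603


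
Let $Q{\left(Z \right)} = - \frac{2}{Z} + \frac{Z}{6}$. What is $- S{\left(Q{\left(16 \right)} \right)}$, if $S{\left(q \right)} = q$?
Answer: $- \frac{61}{24} \approx -2.5417$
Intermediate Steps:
$Q{\left(Z \right)} = - \frac{2}{Z} + \frac{Z}{6}$ ($Q{\left(Z \right)} = - \frac{2}{Z} + Z \frac{1}{6} = - \frac{2}{Z} + \frac{Z}{6}$)
$- S{\left(Q{\left(16 \right)} \right)} = - (- \frac{2}{16} + \frac{1}{6} \cdot 16) = - (\left(-2\right) \frac{1}{16} + \frac{8}{3}) = - (- \frac{1}{8} + \frac{8}{3}) = \left(-1\right) \frac{61}{24} = - \frac{61}{24}$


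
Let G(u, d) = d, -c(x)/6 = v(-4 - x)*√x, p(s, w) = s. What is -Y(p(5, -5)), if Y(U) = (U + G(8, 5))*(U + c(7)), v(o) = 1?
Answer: -50 + 60*√7 ≈ 108.75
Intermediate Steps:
c(x) = -6*√x
Y(U) = (5 + U)*(U - 6*√7) (Y(U) = (U + 5)*(U - 6*√7) = (5 + U)*(U - 6*√7))
-Y(p(5, -5)) = -(5² - 30*√7 + 5*5 - 6*5*√7) = -(25 - 30*√7 + 25 - 30*√7) = -(50 - 60*√7) = -50 + 60*√7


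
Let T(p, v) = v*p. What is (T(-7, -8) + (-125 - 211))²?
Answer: 78400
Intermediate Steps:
T(p, v) = p*v
(T(-7, -8) + (-125 - 211))² = (-7*(-8) + (-125 - 211))² = (56 - 336)² = (-280)² = 78400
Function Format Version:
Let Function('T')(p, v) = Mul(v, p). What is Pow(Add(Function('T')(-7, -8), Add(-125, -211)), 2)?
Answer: 78400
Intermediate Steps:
Function('T')(p, v) = Mul(p, v)
Pow(Add(Function('T')(-7, -8), Add(-125, -211)), 2) = Pow(Add(Mul(-7, -8), Add(-125, -211)), 2) = Pow(Add(56, -336), 2) = Pow(-280, 2) = 78400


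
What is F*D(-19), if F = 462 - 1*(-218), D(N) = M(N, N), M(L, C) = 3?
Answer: 2040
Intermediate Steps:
D(N) = 3
F = 680 (F = 462 + 218 = 680)
F*D(-19) = 680*3 = 2040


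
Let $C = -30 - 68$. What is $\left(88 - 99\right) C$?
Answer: $1078$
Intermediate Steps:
$C = -98$ ($C = -30 - 68 = -98$)
$\left(88 - 99\right) C = \left(88 - 99\right) \left(-98\right) = \left(-11\right) \left(-98\right) = 1078$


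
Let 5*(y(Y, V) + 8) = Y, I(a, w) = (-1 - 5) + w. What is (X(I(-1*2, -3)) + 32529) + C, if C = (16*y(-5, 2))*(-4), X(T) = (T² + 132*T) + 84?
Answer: 32082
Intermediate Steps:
I(a, w) = -6 + w
y(Y, V) = -8 + Y/5
X(T) = 84 + T² + 132*T
C = 576 (C = (16*(-8 + (⅕)*(-5)))*(-4) = (16*(-8 - 1))*(-4) = (16*(-9))*(-4) = -144*(-4) = 576)
(X(I(-1*2, -3)) + 32529) + C = ((84 + (-6 - 3)² + 132*(-6 - 3)) + 32529) + 576 = ((84 + (-9)² + 132*(-9)) + 32529) + 576 = ((84 + 81 - 1188) + 32529) + 576 = (-1023 + 32529) + 576 = 31506 + 576 = 32082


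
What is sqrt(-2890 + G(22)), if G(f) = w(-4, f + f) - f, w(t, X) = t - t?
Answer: 4*I*sqrt(182) ≈ 53.963*I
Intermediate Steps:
w(t, X) = 0
G(f) = -f (G(f) = 0 - f = -f)
sqrt(-2890 + G(22)) = sqrt(-2890 - 1*22) = sqrt(-2890 - 22) = sqrt(-2912) = 4*I*sqrt(182)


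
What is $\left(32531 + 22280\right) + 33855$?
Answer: $88666$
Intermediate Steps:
$\left(32531 + 22280\right) + 33855 = 54811 + 33855 = 88666$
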